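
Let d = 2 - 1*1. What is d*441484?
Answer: 441484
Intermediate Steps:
d = 1 (d = 2 - 1 = 1)
d*441484 = 1*441484 = 441484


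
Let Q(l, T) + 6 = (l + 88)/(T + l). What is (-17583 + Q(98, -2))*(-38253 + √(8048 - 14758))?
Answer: 10764126429/16 - 281393*I*√6710/16 ≈ 6.7276e+8 - 1.4406e+6*I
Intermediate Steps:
Q(l, T) = -6 + (88 + l)/(T + l) (Q(l, T) = -6 + (l + 88)/(T + l) = -6 + (88 + l)/(T + l))
(-17583 + Q(98, -2))*(-38253 + √(8048 - 14758)) = (-17583 + (88 - 6*(-2) - 5*98)/(-2 + 98))*(-38253 + √(8048 - 14758)) = (-17583 + (88 + 12 - 490)/96)*(-38253 + √(-6710)) = (-17583 + (1/96)*(-390))*(-38253 + I*√6710) = (-17583 - 65/16)*(-38253 + I*√6710) = -281393*(-38253 + I*√6710)/16 = 10764126429/16 - 281393*I*√6710/16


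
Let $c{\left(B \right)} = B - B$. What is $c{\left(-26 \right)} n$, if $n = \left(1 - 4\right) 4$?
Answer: $0$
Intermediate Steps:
$c{\left(B \right)} = 0$
$n = -12$ ($n = \left(-3\right) 4 = -12$)
$c{\left(-26 \right)} n = 0 \left(-12\right) = 0$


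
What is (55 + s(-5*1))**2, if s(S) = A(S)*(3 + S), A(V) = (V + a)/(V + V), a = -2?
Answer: 71824/25 ≈ 2873.0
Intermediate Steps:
A(V) = (-2 + V)/(2*V) (A(V) = (V - 2)/(V + V) = (-2 + V)/((2*V)) = (-2 + V)*(1/(2*V)) = (-2 + V)/(2*V))
s(S) = (-2 + S)*(3 + S)/(2*S) (s(S) = ((-2 + S)/(2*S))*(3 + S) = (-2 + S)*(3 + S)/(2*S))
(55 + s(-5*1))**2 = (55 + (-2 - 5*1)*(3 - 5*1)/(2*((-5*1))))**2 = (55 + (1/2)*(-2 - 5)*(3 - 5)/(-5))**2 = (55 + (1/2)*(-1/5)*(-7)*(-2))**2 = (55 - 7/5)**2 = (268/5)**2 = 71824/25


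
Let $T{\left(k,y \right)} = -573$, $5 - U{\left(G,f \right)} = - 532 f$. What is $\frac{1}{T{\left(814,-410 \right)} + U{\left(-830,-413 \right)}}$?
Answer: $- \frac{1}{220284} \approx -4.5396 \cdot 10^{-6}$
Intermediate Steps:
$U{\left(G,f \right)} = 5 + 532 f$ ($U{\left(G,f \right)} = 5 - - 532 f = 5 + 532 f$)
$\frac{1}{T{\left(814,-410 \right)} + U{\left(-830,-413 \right)}} = \frac{1}{-573 + \left(5 + 532 \left(-413\right)\right)} = \frac{1}{-573 + \left(5 - 219716\right)} = \frac{1}{-573 - 219711} = \frac{1}{-220284} = - \frac{1}{220284}$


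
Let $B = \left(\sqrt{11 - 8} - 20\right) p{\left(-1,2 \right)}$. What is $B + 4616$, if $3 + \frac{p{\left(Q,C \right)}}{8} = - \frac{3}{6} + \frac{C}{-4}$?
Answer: $5256 - 32 \sqrt{3} \approx 5200.6$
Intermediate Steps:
$p{\left(Q,C \right)} = -28 - 2 C$ ($p{\left(Q,C \right)} = -24 + 8 \left(- \frac{3}{6} + \frac{C}{-4}\right) = -24 + 8 \left(\left(-3\right) \frac{1}{6} + C \left(- \frac{1}{4}\right)\right) = -24 + 8 \left(- \frac{1}{2} - \frac{C}{4}\right) = -24 - \left(4 + 2 C\right) = -28 - 2 C$)
$B = 640 - 32 \sqrt{3}$ ($B = \left(\sqrt{11 - 8} - 20\right) \left(-28 - 4\right) = \left(\sqrt{3} - 20\right) \left(-28 - 4\right) = \left(-20 + \sqrt{3}\right) \left(-32\right) = 640 - 32 \sqrt{3} \approx 584.57$)
$B + 4616 = \left(640 - 32 \sqrt{3}\right) + 4616 = 5256 - 32 \sqrt{3}$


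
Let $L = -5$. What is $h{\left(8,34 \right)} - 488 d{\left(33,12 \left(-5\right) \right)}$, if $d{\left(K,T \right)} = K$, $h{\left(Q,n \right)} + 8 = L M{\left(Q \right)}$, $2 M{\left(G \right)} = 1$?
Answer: $- \frac{32229}{2} \approx -16115.0$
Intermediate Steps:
$M{\left(G \right)} = \frac{1}{2}$ ($M{\left(G \right)} = \frac{1}{2} \cdot 1 = \frac{1}{2}$)
$h{\left(Q,n \right)} = - \frac{21}{2}$ ($h{\left(Q,n \right)} = -8 - \frac{5}{2} = - \frac{21}{2}$)
$h{\left(8,34 \right)} - 488 d{\left(33,12 \left(-5\right) \right)} = - \frac{21}{2} - 16104 = - \frac{32229}{2}$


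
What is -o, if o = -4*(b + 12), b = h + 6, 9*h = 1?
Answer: 652/9 ≈ 72.444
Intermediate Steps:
h = ⅑ (h = (⅑)*1 = ⅑ ≈ 0.11111)
b = 55/9 (b = ⅑ + 6 = 55/9 ≈ 6.1111)
o = -652/9 (o = -4*(55/9 + 12) = -4*163/9 = -652/9 ≈ -72.444)
-o = -1*(-652/9) = 652/9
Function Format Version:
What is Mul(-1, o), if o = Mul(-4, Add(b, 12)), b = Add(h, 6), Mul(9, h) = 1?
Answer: Rational(652, 9) ≈ 72.444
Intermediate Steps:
h = Rational(1, 9) (h = Mul(Rational(1, 9), 1) = Rational(1, 9) ≈ 0.11111)
b = Rational(55, 9) (b = Add(Rational(1, 9), 6) = Rational(55, 9) ≈ 6.1111)
o = Rational(-652, 9) (o = Mul(-4, Add(Rational(55, 9), 12)) = Mul(-4, Rational(163, 9)) = Rational(-652, 9) ≈ -72.444)
Mul(-1, o) = Mul(-1, Rational(-652, 9)) = Rational(652, 9)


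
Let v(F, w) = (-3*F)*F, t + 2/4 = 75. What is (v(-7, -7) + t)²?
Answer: 21025/4 ≈ 5256.3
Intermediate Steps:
t = 149/2 (t = -½ + 75 = 149/2 ≈ 74.500)
v(F, w) = -3*F²
(v(-7, -7) + t)² = (-3*(-7)² + 149/2)² = (-3*49 + 149/2)² = (-147 + 149/2)² = (-145/2)² = 21025/4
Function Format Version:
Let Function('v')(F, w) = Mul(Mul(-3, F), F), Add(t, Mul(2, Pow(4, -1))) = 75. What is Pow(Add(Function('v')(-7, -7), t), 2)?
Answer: Rational(21025, 4) ≈ 5256.3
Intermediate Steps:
t = Rational(149, 2) (t = Add(Rational(-1, 2), 75) = Rational(149, 2) ≈ 74.500)
Function('v')(F, w) = Mul(-3, Pow(F, 2))
Pow(Add(Function('v')(-7, -7), t), 2) = Pow(Add(Mul(-3, Pow(-7, 2)), Rational(149, 2)), 2) = Pow(Add(Mul(-3, 49), Rational(149, 2)), 2) = Pow(Add(-147, Rational(149, 2)), 2) = Pow(Rational(-145, 2), 2) = Rational(21025, 4)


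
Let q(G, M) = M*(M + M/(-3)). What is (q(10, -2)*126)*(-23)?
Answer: -7728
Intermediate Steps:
q(G, M) = 2*M²/3 (q(G, M) = M*(M + M*(-⅓)) = M*(M - M/3) = M*(2*M/3) = 2*M²/3)
(q(10, -2)*126)*(-23) = (((⅔)*(-2)²)*126)*(-23) = (((⅔)*4)*126)*(-23) = ((8/3)*126)*(-23) = 336*(-23) = -7728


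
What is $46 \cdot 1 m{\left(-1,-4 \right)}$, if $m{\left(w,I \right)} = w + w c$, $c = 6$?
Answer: $-322$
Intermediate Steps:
$m{\left(w,I \right)} = 7 w$ ($m{\left(w,I \right)} = w + w 6 = w + 6 w = 7 w$)
$46 \cdot 1 m{\left(-1,-4 \right)} = 46 \cdot 1 \cdot 7 \left(-1\right) = 46 \left(-7\right) = -322$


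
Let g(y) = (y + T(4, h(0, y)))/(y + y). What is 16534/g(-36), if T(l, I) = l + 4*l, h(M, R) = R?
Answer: 74403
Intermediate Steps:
T(l, I) = 5*l
g(y) = (20 + y)/(2*y) (g(y) = (y + 5*4)/(y + y) = (y + 20)/((2*y)) = (20 + y)*(1/(2*y)) = (20 + y)/(2*y))
16534/g(-36) = 16534/(((½)*(20 - 36)/(-36))) = 16534/(((½)*(-1/36)*(-16))) = 16534/(2/9) = 16534*(9/2) = 74403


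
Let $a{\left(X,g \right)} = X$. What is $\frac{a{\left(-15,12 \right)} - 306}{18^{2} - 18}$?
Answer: $- \frac{107}{102} \approx -1.049$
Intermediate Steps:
$\frac{a{\left(-15,12 \right)} - 306}{18^{2} - 18} = \frac{-15 - 306}{18^{2} - 18} = - \frac{321}{324 - 18} = - \frac{321}{306} = \left(-321\right) \frac{1}{306} = - \frac{107}{102}$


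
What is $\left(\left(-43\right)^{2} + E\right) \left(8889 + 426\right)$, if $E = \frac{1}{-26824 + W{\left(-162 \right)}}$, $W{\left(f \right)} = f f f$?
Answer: $\frac{73687917569805}{4278352} \approx 1.7223 \cdot 10^{7}$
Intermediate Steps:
$W{\left(f \right)} = f^{3}$ ($W{\left(f \right)} = f^{2} f = f^{3}$)
$E = - \frac{1}{4278352}$ ($E = \frac{1}{-26824 + \left(-162\right)^{3}} = \frac{1}{-26824 - 4251528} = \frac{1}{-4278352} = - \frac{1}{4278352} \approx -2.3373 \cdot 10^{-7}$)
$\left(\left(-43\right)^{2} + E\right) \left(8889 + 426\right) = \left(\left(-43\right)^{2} - \frac{1}{4278352}\right) \left(8889 + 426\right) = \left(1849 - \frac{1}{4278352}\right) 9315 = \frac{7910672847}{4278352} \cdot 9315 = \frac{73687917569805}{4278352}$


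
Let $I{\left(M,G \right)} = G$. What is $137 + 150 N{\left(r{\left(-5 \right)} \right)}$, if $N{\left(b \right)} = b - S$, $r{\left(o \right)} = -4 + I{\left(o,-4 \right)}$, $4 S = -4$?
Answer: $-913$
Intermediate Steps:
$S = -1$ ($S = \frac{1}{4} \left(-4\right) = -1$)
$r{\left(o \right)} = -8$ ($r{\left(o \right)} = -4 - 4 = -8$)
$N{\left(b \right)} = 1 + b$ ($N{\left(b \right)} = b - -1 = b + 1 = 1 + b$)
$137 + 150 N{\left(r{\left(-5 \right)} \right)} = 137 + 150 \left(1 - 8\right) = 137 + 150 \left(-7\right) = 137 - 1050 = -913$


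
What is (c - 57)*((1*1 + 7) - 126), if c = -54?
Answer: 13098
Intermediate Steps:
(c - 57)*((1*1 + 7) - 126) = (-54 - 57)*((1*1 + 7) - 126) = -111*((1 + 7) - 126) = -111*(8 - 126) = -111*(-118) = 13098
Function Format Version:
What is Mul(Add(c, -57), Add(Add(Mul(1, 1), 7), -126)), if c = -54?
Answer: 13098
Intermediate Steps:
Mul(Add(c, -57), Add(Add(Mul(1, 1), 7), -126)) = Mul(Add(-54, -57), Add(Add(Mul(1, 1), 7), -126)) = Mul(-111, Add(Add(1, 7), -126)) = Mul(-111, Add(8, -126)) = Mul(-111, -118) = 13098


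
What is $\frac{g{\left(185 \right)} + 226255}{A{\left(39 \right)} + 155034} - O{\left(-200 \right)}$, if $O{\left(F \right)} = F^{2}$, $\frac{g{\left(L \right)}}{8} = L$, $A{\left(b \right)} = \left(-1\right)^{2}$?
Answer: $- \frac{1240234453}{31007} \approx -39999.0$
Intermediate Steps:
$A{\left(b \right)} = 1$
$g{\left(L \right)} = 8 L$
$\frac{g{\left(185 \right)} + 226255}{A{\left(39 \right)} + 155034} - O{\left(-200 \right)} = \frac{8 \cdot 185 + 226255}{1 + 155034} - \left(-200\right)^{2} = \frac{1480 + 226255}{155035} - 40000 = 227735 \cdot \frac{1}{155035} - 40000 = \frac{45547}{31007} - 40000 = - \frac{1240234453}{31007}$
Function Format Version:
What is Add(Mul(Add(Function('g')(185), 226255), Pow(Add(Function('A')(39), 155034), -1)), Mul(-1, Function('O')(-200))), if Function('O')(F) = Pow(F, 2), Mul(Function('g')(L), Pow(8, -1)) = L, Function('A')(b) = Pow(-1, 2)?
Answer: Rational(-1240234453, 31007) ≈ -39999.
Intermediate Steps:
Function('A')(b) = 1
Function('g')(L) = Mul(8, L)
Add(Mul(Add(Function('g')(185), 226255), Pow(Add(Function('A')(39), 155034), -1)), Mul(-1, Function('O')(-200))) = Add(Mul(Add(Mul(8, 185), 226255), Pow(Add(1, 155034), -1)), Mul(-1, Pow(-200, 2))) = Add(Mul(Add(1480, 226255), Pow(155035, -1)), Mul(-1, 40000)) = Add(Mul(227735, Rational(1, 155035)), -40000) = Add(Rational(45547, 31007), -40000) = Rational(-1240234453, 31007)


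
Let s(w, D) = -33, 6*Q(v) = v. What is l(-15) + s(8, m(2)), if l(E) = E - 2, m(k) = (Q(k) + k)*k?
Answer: -50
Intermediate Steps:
Q(v) = v/6
m(k) = 7*k**2/6 (m(k) = (k/6 + k)*k = (7*k/6)*k = 7*k**2/6)
l(E) = -2 + E
l(-15) + s(8, m(2)) = (-2 - 15) - 33 = -17 - 33 = -50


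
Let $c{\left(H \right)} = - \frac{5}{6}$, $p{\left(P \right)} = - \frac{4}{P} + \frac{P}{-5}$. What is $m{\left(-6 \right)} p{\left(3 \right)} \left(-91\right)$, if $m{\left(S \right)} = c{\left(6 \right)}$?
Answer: $- \frac{2639}{18} \approx -146.61$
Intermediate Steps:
$p{\left(P \right)} = - \frac{4}{P} - \frac{P}{5}$ ($p{\left(P \right)} = - \frac{4}{P} + P \left(- \frac{1}{5}\right) = - \frac{4}{P} - \frac{P}{5}$)
$c{\left(H \right)} = - \frac{5}{6}$ ($c{\left(H \right)} = \left(-5\right) \frac{1}{6} = - \frac{5}{6}$)
$m{\left(S \right)} = - \frac{5}{6}$
$m{\left(-6 \right)} p{\left(3 \right)} \left(-91\right) = - \frac{5 \left(- \frac{4}{3} - \frac{3}{5}\right)}{6} \left(-91\right) = \left(- \frac{5}{6}\right) \left(- \frac{29}{15}\right) \left(-91\right) = \frac{29}{18} \left(-91\right) = - \frac{2639}{18}$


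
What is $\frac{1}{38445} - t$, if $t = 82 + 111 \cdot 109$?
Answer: $- \frac{468298544}{38445} \approx -12181.0$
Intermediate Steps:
$t = 12181$ ($t = 82 + 12099 = 12181$)
$\frac{1}{38445} - t = \frac{1}{38445} - 12181 = - \frac{468298544}{38445}$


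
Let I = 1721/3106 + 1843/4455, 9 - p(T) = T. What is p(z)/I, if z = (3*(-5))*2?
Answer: 539651970/13391413 ≈ 40.298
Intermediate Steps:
z = -30 (z = -15*2 = -30)
p(T) = 9 - T
I = 13391413/13837230 (I = 1721*(1/3106) + 1843*(1/4455) = 1721/3106 + 1843/4455 = 13391413/13837230 ≈ 0.96778)
p(z)/I = (9 - 1*(-30))/(13391413/13837230) = (9 + 30)*(13837230/13391413) = 39*(13837230/13391413) = 539651970/13391413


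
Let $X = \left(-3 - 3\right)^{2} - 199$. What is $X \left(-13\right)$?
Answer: $2119$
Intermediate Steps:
$X = -163$ ($X = \left(-6\right)^{2} - 199 = 36 - 199 = -163$)
$X \left(-13\right) = \left(-163\right) \left(-13\right) = 2119$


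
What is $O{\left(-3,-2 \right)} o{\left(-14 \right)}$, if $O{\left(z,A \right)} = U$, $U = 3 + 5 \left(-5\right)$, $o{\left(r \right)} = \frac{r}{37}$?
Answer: $\frac{308}{37} \approx 8.3243$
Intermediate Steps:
$o{\left(r \right)} = \frac{r}{37}$ ($o{\left(r \right)} = r \frac{1}{37} = \frac{r}{37}$)
$U = -22$ ($U = 3 - 25 = -22$)
$O{\left(z,A \right)} = -22$
$O{\left(-3,-2 \right)} o{\left(-14 \right)} = - 22 \cdot \frac{1}{37} \left(-14\right) = \left(-22\right) \left(- \frac{14}{37}\right) = \frac{308}{37}$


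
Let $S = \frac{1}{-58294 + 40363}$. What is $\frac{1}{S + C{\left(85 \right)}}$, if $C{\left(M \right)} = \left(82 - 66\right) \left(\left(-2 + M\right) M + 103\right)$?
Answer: $\frac{17931}{2053601567} \approx 8.7315 \cdot 10^{-6}$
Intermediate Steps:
$S = - \frac{1}{17931}$ ($S = \frac{1}{-17931} = - \frac{1}{17931} \approx -5.5769 \cdot 10^{-5}$)
$C{\left(M \right)} = 1648 + 16 M \left(-2 + M\right)$ ($C{\left(M \right)} = 16 \left(M \left(-2 + M\right) + 103\right) = 16 \left(103 + M \left(-2 + M\right)\right) = 1648 + 16 M \left(-2 + M\right)$)
$\frac{1}{S + C{\left(85 \right)}} = \frac{1}{- \frac{1}{17931} + \left(1648 - 2720 + 16 \cdot 85^{2}\right)} = \frac{1}{- \frac{1}{17931} + \left(1648 - 2720 + 16 \cdot 7225\right)} = \frac{1}{- \frac{1}{17931} + \left(1648 - 2720 + 115600\right)} = \frac{1}{- \frac{1}{17931} + 114528} = \frac{1}{\frac{2053601567}{17931}} = \frac{17931}{2053601567}$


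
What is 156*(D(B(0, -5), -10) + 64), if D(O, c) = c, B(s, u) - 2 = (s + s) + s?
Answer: 8424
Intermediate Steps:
B(s, u) = 2 + 3*s (B(s, u) = 2 + ((s + s) + s) = 2 + (2*s + s) = 2 + 3*s)
156*(D(B(0, -5), -10) + 64) = 156*(-10 + 64) = 156*54 = 8424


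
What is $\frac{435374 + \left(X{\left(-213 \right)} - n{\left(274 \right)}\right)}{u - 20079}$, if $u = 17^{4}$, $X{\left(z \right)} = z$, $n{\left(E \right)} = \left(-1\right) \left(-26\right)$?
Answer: $\frac{435135}{63442} \approx 6.8588$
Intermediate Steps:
$n{\left(E \right)} = 26$
$u = 83521$
$\frac{435374 + \left(X{\left(-213 \right)} - n{\left(274 \right)}\right)}{u - 20079} = \frac{435374 - 239}{83521 - 20079} = \frac{435374 - 239}{63442} = \left(435374 - 239\right) \frac{1}{63442} = 435135 \cdot \frac{1}{63442} = \frac{435135}{63442}$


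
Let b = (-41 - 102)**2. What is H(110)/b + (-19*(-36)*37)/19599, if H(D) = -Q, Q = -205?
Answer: 173847029/133593317 ≈ 1.3013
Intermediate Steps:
H(D) = 205 (H(D) = -1*(-205) = 205)
b = 20449 (b = (-143)**2 = 20449)
H(110)/b + (-19*(-36)*37)/19599 = 205/20449 + (-19*(-36)*37)/19599 = 205*(1/20449) + (684*37)*(1/19599) = 205/20449 + 25308*(1/19599) = 205/20449 + 8436/6533 = 173847029/133593317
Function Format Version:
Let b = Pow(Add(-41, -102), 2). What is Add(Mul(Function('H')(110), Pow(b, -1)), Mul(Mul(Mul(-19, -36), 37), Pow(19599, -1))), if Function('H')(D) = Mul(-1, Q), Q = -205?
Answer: Rational(173847029, 133593317) ≈ 1.3013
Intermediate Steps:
Function('H')(D) = 205 (Function('H')(D) = Mul(-1, -205) = 205)
b = 20449 (b = Pow(-143, 2) = 20449)
Add(Mul(Function('H')(110), Pow(b, -1)), Mul(Mul(Mul(-19, -36), 37), Pow(19599, -1))) = Add(Mul(205, Pow(20449, -1)), Mul(Mul(Mul(-19, -36), 37), Pow(19599, -1))) = Add(Mul(205, Rational(1, 20449)), Mul(Mul(684, 37), Rational(1, 19599))) = Add(Rational(205, 20449), Mul(25308, Rational(1, 19599))) = Add(Rational(205, 20449), Rational(8436, 6533)) = Rational(173847029, 133593317)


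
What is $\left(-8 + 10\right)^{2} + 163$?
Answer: $167$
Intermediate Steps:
$\left(-8 + 10\right)^{2} + 163 = 2^{2} + 163 = 4 + 163 = 167$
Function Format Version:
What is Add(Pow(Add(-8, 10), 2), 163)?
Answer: 167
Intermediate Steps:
Add(Pow(Add(-8, 10), 2), 163) = Add(Pow(2, 2), 163) = Add(4, 163) = 167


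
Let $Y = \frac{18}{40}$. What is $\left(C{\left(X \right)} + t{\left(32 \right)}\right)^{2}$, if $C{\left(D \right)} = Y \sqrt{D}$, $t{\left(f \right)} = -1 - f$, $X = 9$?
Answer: $\frac{400689}{400} \approx 1001.7$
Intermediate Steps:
$Y = \frac{9}{20}$ ($Y = 18 \cdot \frac{1}{40} = \frac{9}{20} \approx 0.45$)
$C{\left(D \right)} = \frac{9 \sqrt{D}}{20}$
$\left(C{\left(X \right)} + t{\left(32 \right)}\right)^{2} = \left(\frac{9 \sqrt{9}}{20} - 33\right)^{2} = \left(\frac{9}{20} \cdot 3 - 33\right)^{2} = \left(\frac{27}{20} - 33\right)^{2} = \left(- \frac{633}{20}\right)^{2} = \frac{400689}{400}$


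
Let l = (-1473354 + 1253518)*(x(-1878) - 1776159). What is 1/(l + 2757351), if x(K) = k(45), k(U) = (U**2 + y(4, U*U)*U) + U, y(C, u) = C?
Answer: 1/389971816275 ≈ 2.5643e-12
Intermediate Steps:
k(U) = U**2 + 5*U (k(U) = (U**2 + 4*U) + U = U**2 + 5*U)
x(K) = 2250 (x(K) = 45*(5 + 45) = 45*50 = 2250)
l = 389969058924 (l = (-1473354 + 1253518)*(2250 - 1776159) = -219836*(-1773909) = 389969058924)
1/(l + 2757351) = 1/(389969058924 + 2757351) = 1/389971816275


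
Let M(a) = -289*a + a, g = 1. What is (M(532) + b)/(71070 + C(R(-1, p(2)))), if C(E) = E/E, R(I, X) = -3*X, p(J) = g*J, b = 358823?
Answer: 205607/71071 ≈ 2.8930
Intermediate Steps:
p(J) = J (p(J) = 1*J = J)
C(E) = 1
M(a) = -288*a
(M(532) + b)/(71070 + C(R(-1, p(2)))) = (-288*532 + 358823)/(71070 + 1) = (-153216 + 358823)/71071 = 205607*(1/71071) = 205607/71071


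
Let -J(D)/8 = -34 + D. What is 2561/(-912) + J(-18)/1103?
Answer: -2445391/1005936 ≈ -2.4310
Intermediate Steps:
J(D) = 272 - 8*D (J(D) = -8*(-34 + D) = 272 - 8*D)
2561/(-912) + J(-18)/1103 = 2561/(-912) + (272 - 8*(-18))/1103 = 2561*(-1/912) + (272 + 144)*(1/1103) = -2561/912 + 416*(1/1103) = -2561/912 + 416/1103 = -2445391/1005936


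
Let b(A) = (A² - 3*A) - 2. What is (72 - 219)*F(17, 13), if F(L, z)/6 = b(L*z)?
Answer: -42491232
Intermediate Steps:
b(A) = -2 + A² - 3*A
F(L, z) = -12 - 18*L*z + 6*L²*z² (F(L, z) = 6*(-2 + (L*z)² - 3*L*z) = 6*(-2 + L²*z² - 3*L*z) = -12 - 18*L*z + 6*L²*z²)
(72 - 219)*F(17, 13) = (72 - 219)*(-12 - 18*17*13 + 6*17²*13²) = -147*(-12 - 3978 + 6*289*169) = -147*(-12 - 3978 + 293046) = -147*289056 = -42491232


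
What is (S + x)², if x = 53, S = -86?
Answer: 1089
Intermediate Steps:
(S + x)² = (-86 + 53)² = (-33)² = 1089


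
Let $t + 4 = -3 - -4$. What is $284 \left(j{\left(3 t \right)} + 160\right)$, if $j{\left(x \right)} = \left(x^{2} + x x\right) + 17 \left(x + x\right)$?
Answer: $4544$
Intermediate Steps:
$t = -3$ ($t = -4 - -1 = -4 + \left(-3 + 4\right) = -4 + 1 = -3$)
$j{\left(x \right)} = 2 x^{2} + 34 x$ ($j{\left(x \right)} = \left(x^{2} + x^{2}\right) + 17 \cdot 2 x = 2 x^{2} + 34 x$)
$284 \left(j{\left(3 t \right)} + 160\right) = 284 \left(2 \cdot 3 \left(-3\right) \left(17 + 3 \left(-3\right)\right) + 160\right) = 284 \left(2 \left(-9\right) \left(17 - 9\right) + 160\right) = 284 \left(2 \left(-9\right) 8 + 160\right) = 284 \left(-144 + 160\right) = 284 \cdot 16 = 4544$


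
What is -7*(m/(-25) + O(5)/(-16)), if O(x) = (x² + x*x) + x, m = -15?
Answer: 1589/80 ≈ 19.862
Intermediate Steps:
O(x) = x + 2*x² (O(x) = (x² + x²) + x = 2*x² + x = x + 2*x²)
-7*(m/(-25) + O(5)/(-16)) = -7*(-15/(-25) + (5*(1 + 2*5))/(-16)) = -7*(-15*(-1/25) + (5*(1 + 10))*(-1/16)) = -7*(⅗ + (5*11)*(-1/16)) = -7*(⅗ + 55*(-1/16)) = -7*(⅗ - 55/16) = -7*(-227/80) = 1589/80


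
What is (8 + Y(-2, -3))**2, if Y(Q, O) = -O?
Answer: 121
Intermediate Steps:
(8 + Y(-2, -3))**2 = (8 - 1*(-3))**2 = (8 + 3)**2 = 11**2 = 121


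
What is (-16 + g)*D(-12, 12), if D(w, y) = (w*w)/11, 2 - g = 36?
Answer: -7200/11 ≈ -654.54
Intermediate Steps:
g = -34 (g = 2 - 1*36 = 2 - 36 = -34)
D(w, y) = w**2/11 (D(w, y) = w**2*(1/11) = w**2/11)
(-16 + g)*D(-12, 12) = (-16 - 34)*((1/11)*(-12)**2) = -50*144/11 = -7200/11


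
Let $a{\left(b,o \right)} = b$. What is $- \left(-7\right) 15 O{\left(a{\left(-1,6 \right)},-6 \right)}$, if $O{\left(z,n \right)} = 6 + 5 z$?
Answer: $105$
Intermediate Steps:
$- \left(-7\right) 15 O{\left(a{\left(-1,6 \right)},-6 \right)} = - \left(-7\right) 15 \left(6 + 5 \left(-1\right)\right) = - \left(-105\right) \left(6 - 5\right) = - \left(-105\right) 1 = \left(-1\right) \left(-105\right) = 105$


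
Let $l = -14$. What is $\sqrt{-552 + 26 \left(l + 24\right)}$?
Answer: $2 i \sqrt{73} \approx 17.088 i$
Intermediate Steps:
$\sqrt{-552 + 26 \left(l + 24\right)} = \sqrt{-552 + 26 \left(-14 + 24\right)} = \sqrt{-552 + 26 \cdot 10} = \sqrt{-552 + 260} = \sqrt{-292} = 2 i \sqrt{73}$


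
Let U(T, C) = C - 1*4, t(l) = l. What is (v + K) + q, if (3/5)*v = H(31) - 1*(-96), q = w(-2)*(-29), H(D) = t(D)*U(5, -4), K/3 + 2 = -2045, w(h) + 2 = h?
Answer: -18835/3 ≈ -6278.3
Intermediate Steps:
U(T, C) = -4 + C (U(T, C) = C - 4 = -4 + C)
w(h) = -2 + h
K = -6141 (K = -6 + 3*(-2045) = -6 - 6135 = -6141)
H(D) = -8*D (H(D) = D*(-4 - 4) = D*(-8) = -8*D)
q = 116 (q = (-2 - 2)*(-29) = -4*(-29) = 116)
v = -760/3 (v = 5*(-8*31 - 1*(-96))/3 = 5*(-248 + 96)/3 = (5/3)*(-152) = -760/3 ≈ -253.33)
(v + K) + q = (-760/3 - 6141) + 116 = -19183/3 + 116 = -18835/3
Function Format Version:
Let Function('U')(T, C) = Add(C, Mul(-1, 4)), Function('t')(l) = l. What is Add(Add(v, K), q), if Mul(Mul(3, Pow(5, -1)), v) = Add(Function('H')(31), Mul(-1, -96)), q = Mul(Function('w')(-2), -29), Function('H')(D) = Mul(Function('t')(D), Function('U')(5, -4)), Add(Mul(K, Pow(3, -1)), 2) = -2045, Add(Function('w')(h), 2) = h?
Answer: Rational(-18835, 3) ≈ -6278.3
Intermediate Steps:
Function('U')(T, C) = Add(-4, C) (Function('U')(T, C) = Add(C, -4) = Add(-4, C))
Function('w')(h) = Add(-2, h)
K = -6141 (K = Add(-6, Mul(3, -2045)) = Add(-6, -6135) = -6141)
Function('H')(D) = Mul(-8, D) (Function('H')(D) = Mul(D, Add(-4, -4)) = Mul(D, -8) = Mul(-8, D))
q = 116 (q = Mul(Add(-2, -2), -29) = Mul(-4, -29) = 116)
v = Rational(-760, 3) (v = Mul(Rational(5, 3), Add(Mul(-8, 31), Mul(-1, -96))) = Mul(Rational(5, 3), Add(-248, 96)) = Mul(Rational(5, 3), -152) = Rational(-760, 3) ≈ -253.33)
Add(Add(v, K), q) = Add(Add(Rational(-760, 3), -6141), 116) = Add(Rational(-19183, 3), 116) = Rational(-18835, 3)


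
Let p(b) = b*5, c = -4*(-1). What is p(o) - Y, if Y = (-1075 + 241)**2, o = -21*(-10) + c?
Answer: -694486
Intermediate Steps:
c = 4
o = 214 (o = -21*(-10) + 4 = 210 + 4 = 214)
Y = 695556 (Y = (-834)**2 = 695556)
p(b) = 5*b
p(o) - Y = 5*214 - 1*695556 = 1070 - 695556 = -694486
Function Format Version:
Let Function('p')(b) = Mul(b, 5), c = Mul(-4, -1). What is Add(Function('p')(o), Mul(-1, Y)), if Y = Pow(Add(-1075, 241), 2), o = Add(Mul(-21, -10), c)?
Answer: -694486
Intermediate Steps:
c = 4
o = 214 (o = Add(Mul(-21, -10), 4) = Add(210, 4) = 214)
Y = 695556 (Y = Pow(-834, 2) = 695556)
Function('p')(b) = Mul(5, b)
Add(Function('p')(o), Mul(-1, Y)) = Add(Mul(5, 214), Mul(-1, 695556)) = Add(1070, -695556) = -694486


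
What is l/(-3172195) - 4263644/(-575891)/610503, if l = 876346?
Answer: -308094991130747278/1115290415745474735 ≈ -0.27625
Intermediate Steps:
l/(-3172195) - 4263644/(-575891)/610503 = 876346/(-3172195) - 4263644/(-575891)/610503 = 876346*(-1/3172195) - 4263644*(-1/575891)*(1/610503) = -876346/3172195 + (4263644/575891)*(1/610503) = -876346/3172195 + 4263644/351583183173 = -308094991130747278/1115290415745474735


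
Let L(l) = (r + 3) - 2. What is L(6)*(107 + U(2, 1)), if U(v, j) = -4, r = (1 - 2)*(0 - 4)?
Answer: 515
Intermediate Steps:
r = 4 (r = -1*(-4) = 4)
L(l) = 5 (L(l) = (4 + 3) - 2 = 7 - 2 = 5)
L(6)*(107 + U(2, 1)) = 5*(107 - 4) = 5*103 = 515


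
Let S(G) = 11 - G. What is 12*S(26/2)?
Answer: -24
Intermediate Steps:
12*S(26/2) = 12*(11 - 26/2) = 12*(11 - 1*13) = 12*(11 - 13) = 12*(-2) = -24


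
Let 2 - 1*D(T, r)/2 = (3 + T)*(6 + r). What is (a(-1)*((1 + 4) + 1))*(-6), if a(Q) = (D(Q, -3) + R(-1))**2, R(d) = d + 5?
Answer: -576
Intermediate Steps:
R(d) = 5 + d
D(T, r) = 4 - 2*(3 + T)*(6 + r)
a(Q) = (-10 - 6*Q)**2 (a(Q) = ((-32 - 12*Q - 6*(-3) - 2*Q*(-3)) + (5 - 1))**2 = ((-32 - 12*Q + 18 + 6*Q) + 4)**2 = ((-14 - 6*Q) + 4)**2 = (-10 - 6*Q)**2)
(a(-1)*((1 + 4) + 1))*(-6) = ((4*(5 + 3*(-1))**2)*((1 + 4) + 1))*(-6) = ((4*(5 - 3)**2)*(5 + 1))*(-6) = ((4*2**2)*6)*(-6) = ((4*4)*6)*(-6) = (16*6)*(-6) = 96*(-6) = -576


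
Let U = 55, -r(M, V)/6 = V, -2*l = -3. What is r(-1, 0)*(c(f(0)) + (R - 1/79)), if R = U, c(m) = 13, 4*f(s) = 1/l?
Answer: 0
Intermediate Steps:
l = 3/2 (l = -½*(-3) = 3/2 ≈ 1.5000)
r(M, V) = -6*V
f(s) = ⅙ (f(s) = 1/(4*(3/2)) = (¼)*(⅔) = ⅙)
R = 55
r(-1, 0)*(c(f(0)) + (R - 1/79)) = (-6*0)*(13 + (55 - 1/79)) = 0*(13 + (55 - 1*1/79)) = 0*(13 + (55 - 1/79)) = 0*(13 + 4344/79) = 0*(5371/79) = 0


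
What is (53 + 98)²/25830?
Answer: 22801/25830 ≈ 0.88273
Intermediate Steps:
(53 + 98)²/25830 = 151²*(1/25830) = 22801*(1/25830) = 22801/25830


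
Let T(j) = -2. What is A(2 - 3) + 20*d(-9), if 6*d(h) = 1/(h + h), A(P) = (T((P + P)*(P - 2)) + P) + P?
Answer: -113/27 ≈ -4.1852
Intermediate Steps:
A(P) = -2 + 2*P (A(P) = (-2 + P) + P = -2 + 2*P)
d(h) = 1/(12*h) (d(h) = 1/(6*(h + h)) = 1/(6*((2*h))) = (1/(2*h))/6 = 1/(12*h))
A(2 - 3) + 20*d(-9) = (-2 + 2*(2 - 3)) + 20*((1/12)/(-9)) = (-2 + 2*(-1)) + 20*((1/12)*(-⅑)) = (-2 - 2) + 20*(-1/108) = -4 - 5/27 = -113/27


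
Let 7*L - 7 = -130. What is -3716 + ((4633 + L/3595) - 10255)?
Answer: -234990893/25165 ≈ -9338.0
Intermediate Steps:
L = -123/7 (L = 1 + (1/7)*(-130) = 1 - 130/7 = -123/7 ≈ -17.571)
-3716 + ((4633 + L/3595) - 10255) = -3716 + ((4633 - 123/7/3595) - 10255) = -3716 + ((4633 - 123/7*1/3595) - 10255) = -3716 + ((4633 - 123/25165) - 10255) = -3716 + (116589322/25165 - 10255) = -3716 - 141477753/25165 = -234990893/25165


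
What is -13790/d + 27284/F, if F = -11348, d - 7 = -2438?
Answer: 22540379/6896747 ≈ 3.2683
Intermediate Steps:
d = -2431 (d = 7 - 2438 = -2431)
-13790/d + 27284/F = -13790/(-2431) + 27284/(-11348) = -13790*(-1/2431) + 27284*(-1/11348) = 13790/2431 - 6821/2837 = 22540379/6896747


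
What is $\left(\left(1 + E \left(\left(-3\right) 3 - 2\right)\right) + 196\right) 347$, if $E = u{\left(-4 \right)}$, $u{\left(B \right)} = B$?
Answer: $83627$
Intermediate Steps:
$E = -4$
$\left(\left(1 + E \left(\left(-3\right) 3 - 2\right)\right) + 196\right) 347 = \left(\left(1 - 4 \left(\left(-3\right) 3 - 2\right)\right) + 196\right) 347 = \left(\left(1 - 4 \left(-9 - 2\right)\right) + 196\right) 347 = \left(\left(1 - -44\right) + 196\right) 347 = \left(\left(1 + 44\right) + 196\right) 347 = \left(45 + 196\right) 347 = 241 \cdot 347 = 83627$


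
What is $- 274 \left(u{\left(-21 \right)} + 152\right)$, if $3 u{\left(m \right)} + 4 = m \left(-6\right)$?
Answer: $- \frac{158372}{3} \approx -52791.0$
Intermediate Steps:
$u{\left(m \right)} = - \frac{4}{3} - 2 m$ ($u{\left(m \right)} = - \frac{4}{3} + \frac{m \left(-6\right)}{3} = - \frac{4}{3} + \frac{\left(-6\right) m}{3} = - \frac{4}{3} - 2 m$)
$- 274 \left(u{\left(-21 \right)} + 152\right) = - 274 \left(\left(- \frac{4}{3} - -42\right) + 152\right) = - 274 \left(\left(- \frac{4}{3} + 42\right) + 152\right) = - 274 \left(\frac{122}{3} + 152\right) = \left(-274\right) \frac{578}{3} = - \frac{158372}{3}$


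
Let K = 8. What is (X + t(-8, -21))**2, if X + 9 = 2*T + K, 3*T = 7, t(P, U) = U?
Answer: 2704/9 ≈ 300.44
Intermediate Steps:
T = 7/3 (T = (1/3)*7 = 7/3 ≈ 2.3333)
X = 11/3 (X = -9 + (2*(7/3) + 8) = -9 + (14/3 + 8) = -9 + 38/3 = 11/3 ≈ 3.6667)
(X + t(-8, -21))**2 = (11/3 - 21)**2 = (-52/3)**2 = 2704/9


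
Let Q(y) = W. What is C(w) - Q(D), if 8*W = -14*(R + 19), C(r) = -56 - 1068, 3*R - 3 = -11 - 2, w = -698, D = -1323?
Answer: -13159/12 ≈ -1096.6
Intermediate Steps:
R = -10/3 (R = 1 + (-11 - 2)/3 = 1 + (1/3)*(-13) = 1 - 13/3 = -10/3 ≈ -3.3333)
C(r) = -1124
W = -329/12 (W = (-14*(-10/3 + 19))/8 = (-14*47/3)/8 = (1/8)*(-658/3) = -329/12 ≈ -27.417)
Q(y) = -329/12
C(w) - Q(D) = -1124 - 1*(-329/12) = -1124 + 329/12 = -13159/12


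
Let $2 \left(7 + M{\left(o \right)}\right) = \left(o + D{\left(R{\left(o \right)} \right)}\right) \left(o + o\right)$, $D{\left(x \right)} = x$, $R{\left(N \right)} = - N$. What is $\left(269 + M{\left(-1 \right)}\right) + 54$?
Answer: $316$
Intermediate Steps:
$M{\left(o \right)} = -7$ ($M{\left(o \right)} = -7 + \frac{\left(o - o\right) \left(o + o\right)}{2} = -7 + \frac{0 \cdot 2 o}{2} = -7 + \frac{1}{2} \cdot 0 = -7 + 0 = -7$)
$\left(269 + M{\left(-1 \right)}\right) + 54 = \left(269 - 7\right) + 54 = 262 + 54 = 316$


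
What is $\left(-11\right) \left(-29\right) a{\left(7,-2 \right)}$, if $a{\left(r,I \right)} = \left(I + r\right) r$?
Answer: $11165$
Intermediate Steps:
$a{\left(r,I \right)} = r \left(I + r\right)$
$\left(-11\right) \left(-29\right) a{\left(7,-2 \right)} = \left(-11\right) \left(-29\right) 7 \left(-2 + 7\right) = 319 \cdot 7 \cdot 5 = 319 \cdot 35 = 11165$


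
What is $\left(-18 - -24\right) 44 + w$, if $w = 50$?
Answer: $314$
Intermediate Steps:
$\left(-18 - -24\right) 44 + w = \left(-18 - -24\right) 44 + 50 = \left(-18 + 24\right) 44 + 50 = 6 \cdot 44 + 50 = 264 + 50 = 314$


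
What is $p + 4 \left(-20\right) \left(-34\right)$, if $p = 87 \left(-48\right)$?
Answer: $-1456$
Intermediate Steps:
$p = -4176$
$p + 4 \left(-20\right) \left(-34\right) = -4176 + 4 \left(-20\right) \left(-34\right) = -4176 - -2720 = -4176 + 2720 = -1456$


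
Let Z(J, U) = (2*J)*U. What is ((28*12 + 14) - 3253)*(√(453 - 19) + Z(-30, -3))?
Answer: -522540 - 2903*√434 ≈ -5.8302e+5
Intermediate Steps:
Z(J, U) = 2*J*U
((28*12 + 14) - 3253)*(√(453 - 19) + Z(-30, -3)) = ((28*12 + 14) - 3253)*(√(453 - 19) + 2*(-30)*(-3)) = ((336 + 14) - 3253)*(√434 + 180) = (350 - 3253)*(180 + √434) = -2903*(180 + √434) = -522540 - 2903*√434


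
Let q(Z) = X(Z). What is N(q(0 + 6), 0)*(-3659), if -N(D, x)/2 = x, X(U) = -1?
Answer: 0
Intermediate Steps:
q(Z) = -1
N(D, x) = -2*x
N(q(0 + 6), 0)*(-3659) = -2*0*(-3659) = 0*(-3659) = 0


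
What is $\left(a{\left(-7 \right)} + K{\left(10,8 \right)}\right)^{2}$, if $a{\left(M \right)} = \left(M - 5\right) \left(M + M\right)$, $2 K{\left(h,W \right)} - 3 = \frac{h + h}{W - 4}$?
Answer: $29584$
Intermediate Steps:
$K{\left(h,W \right)} = \frac{3}{2} + \frac{h}{-4 + W}$ ($K{\left(h,W \right)} = \frac{3}{2} + \frac{\left(h + h\right) \frac{1}{W - 4}}{2} = \frac{3}{2} + \frac{2 h \frac{1}{-4 + W}}{2} = \frac{3}{2} + \frac{h}{-4 + W}$)
$a{\left(M \right)} = 2 M \left(-5 + M\right)$ ($a{\left(M \right)} = \left(-5 + M\right) 2 M = 2 M \left(-5 + M\right)$)
$\left(a{\left(-7 \right)} + K{\left(10,8 \right)}\right)^{2} = \left(2 \left(-7\right) \left(-5 - 7\right) + \frac{-6 + 10 + \frac{3}{2} \cdot 8}{-4 + 8}\right)^{2} = \left(2 \left(-7\right) \left(-12\right) + \frac{-6 + 10 + 12}{4}\right)^{2} = \left(168 + \frac{1}{4} \cdot 16\right)^{2} = \left(168 + 4\right)^{2} = 172^{2} = 29584$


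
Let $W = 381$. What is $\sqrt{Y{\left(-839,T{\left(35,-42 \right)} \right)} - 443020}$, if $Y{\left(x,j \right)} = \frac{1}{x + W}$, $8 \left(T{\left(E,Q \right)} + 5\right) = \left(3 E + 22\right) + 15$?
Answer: $\frac{i \sqrt{92929647738}}{458} \approx 665.6 i$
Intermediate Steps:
$T{\left(E,Q \right)} = - \frac{3}{8} + \frac{3 E}{8}$ ($T{\left(E,Q \right)} = -5 + \frac{\left(3 E + 22\right) + 15}{8} = -5 + \frac{\left(22 + 3 E\right) + 15}{8} = -5 + \frac{37 + 3 E}{8} = -5 + \left(\frac{37}{8} + \frac{3 E}{8}\right) = - \frac{3}{8} + \frac{3 E}{8}$)
$Y{\left(x,j \right)} = \frac{1}{381 + x}$ ($Y{\left(x,j \right)} = \frac{1}{x + 381} = \frac{1}{381 + x}$)
$\sqrt{Y{\left(-839,T{\left(35,-42 \right)} \right)} - 443020} = \sqrt{\frac{1}{381 - 839} - 443020} = \sqrt{\frac{1}{-458} - 443020} = \sqrt{- \frac{1}{458} - 443020} = \sqrt{- \frac{202903161}{458}} = \frac{i \sqrt{92929647738}}{458}$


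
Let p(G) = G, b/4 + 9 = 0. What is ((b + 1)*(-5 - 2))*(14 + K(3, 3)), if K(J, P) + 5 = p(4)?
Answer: 3185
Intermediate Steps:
b = -36 (b = -36 + 4*0 = -36 + 0 = -36)
K(J, P) = -1 (K(J, P) = -5 + 4 = -1)
((b + 1)*(-5 - 2))*(14 + K(3, 3)) = ((-36 + 1)*(-5 - 2))*(14 - 1) = -35*(-7)*13 = 245*13 = 3185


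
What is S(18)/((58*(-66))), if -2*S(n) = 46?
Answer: 23/3828 ≈ 0.0060084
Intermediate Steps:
S(n) = -23 (S(n) = -½*46 = -23)
S(18)/((58*(-66))) = -23/(58*(-66)) = -23/(-3828) = -23*(-1/3828) = 23/3828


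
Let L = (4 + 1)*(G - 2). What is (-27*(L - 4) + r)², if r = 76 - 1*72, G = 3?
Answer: 529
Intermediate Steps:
L = 5 (L = (4 + 1)*(3 - 2) = 5*1 = 5)
r = 4 (r = 76 - 72 = 4)
(-27*(L - 4) + r)² = (-27*(5 - 4) + 4)² = (-27*1 + 4)² = (-27 + 4)² = (-23)² = 529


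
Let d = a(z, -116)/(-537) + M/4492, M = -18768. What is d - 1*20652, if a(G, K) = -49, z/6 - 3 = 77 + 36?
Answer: -12456673829/603051 ≈ -20656.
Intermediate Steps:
z = 696 (z = 18 + 6*(77 + 36) = 18 + 6*113 = 18 + 678 = 696)
d = -2464577/603051 (d = -49/(-537) - 18768/4492 = -49*(-1/537) - 18768*1/4492 = 49/537 - 4692/1123 = -2464577/603051 ≈ -4.0868)
d - 1*20652 = -2464577/603051 - 1*20652 = -2464577/603051 - 20652 = -12456673829/603051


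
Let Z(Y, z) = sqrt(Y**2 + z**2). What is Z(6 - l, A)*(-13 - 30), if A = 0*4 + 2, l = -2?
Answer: -86*sqrt(17) ≈ -354.59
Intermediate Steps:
A = 2 (A = 0 + 2 = 2)
Z(6 - l, A)*(-13 - 30) = sqrt((6 - 1*(-2))**2 + 2**2)*(-13 - 30) = sqrt((6 + 2)**2 + 4)*(-43) = sqrt(8**2 + 4)*(-43) = sqrt(64 + 4)*(-43) = sqrt(68)*(-43) = (2*sqrt(17))*(-43) = -86*sqrt(17)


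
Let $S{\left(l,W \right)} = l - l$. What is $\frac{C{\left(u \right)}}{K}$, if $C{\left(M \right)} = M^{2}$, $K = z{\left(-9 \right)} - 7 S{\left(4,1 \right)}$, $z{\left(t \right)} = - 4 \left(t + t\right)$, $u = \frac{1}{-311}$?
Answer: $\frac{1}{6963912} \approx 1.436 \cdot 10^{-7}$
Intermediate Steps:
$u = - \frac{1}{311} \approx -0.0032154$
$z{\left(t \right)} = - 8 t$ ($z{\left(t \right)} = - 4 \cdot 2 t = - 8 t$)
$S{\left(l,W \right)} = 0$
$K = 72$ ($K = \left(-8\right) \left(-9\right) - 0 = 72 + 0 = 72$)
$\frac{C{\left(u \right)}}{K} = \frac{\left(- \frac{1}{311}\right)^{2}}{72} = \frac{1}{96721} \cdot \frac{1}{72} = \frac{1}{6963912}$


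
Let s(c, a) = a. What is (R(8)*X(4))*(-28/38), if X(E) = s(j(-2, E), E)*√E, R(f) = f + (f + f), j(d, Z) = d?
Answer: -2688/19 ≈ -141.47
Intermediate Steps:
R(f) = 3*f (R(f) = f + 2*f = 3*f)
X(E) = E^(3/2) (X(E) = E*√E = E^(3/2))
(R(8)*X(4))*(-28/38) = ((3*8)*4^(3/2))*(-28/38) = (24*8)*(-28*1/38) = 192*(-14/19) = -2688/19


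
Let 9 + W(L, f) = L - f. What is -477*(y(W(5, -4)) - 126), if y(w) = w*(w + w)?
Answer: 60102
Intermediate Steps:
W(L, f) = -9 + L - f (W(L, f) = -9 + (L - f) = -9 + L - f)
y(w) = 2*w² (y(w) = w*(2*w) = 2*w²)
-477*(y(W(5, -4)) - 126) = -477*(2*(-9 + 5 - 1*(-4))² - 126) = -477*(2*(-9 + 5 + 4)² - 126) = -477*(2*0² - 126) = -477*(2*0 - 126) = -477*(0 - 126) = -477*(-126) = 60102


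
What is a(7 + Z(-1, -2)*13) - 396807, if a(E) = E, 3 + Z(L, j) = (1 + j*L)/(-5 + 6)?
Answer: -396800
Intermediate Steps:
Z(L, j) = -2 + L*j (Z(L, j) = -3 + (1 + j*L)/(-5 + 6) = -3 + (1 + L*j)/1 = -3 + (1 + L*j)*1 = -3 + (1 + L*j) = -2 + L*j)
a(7 + Z(-1, -2)*13) - 396807 = (7 + (-2 - 1*(-2))*13) - 396807 = (7 + (-2 + 2)*13) - 396807 = (7 + 0*13) - 396807 = (7 + 0) - 396807 = 7 - 396807 = -396800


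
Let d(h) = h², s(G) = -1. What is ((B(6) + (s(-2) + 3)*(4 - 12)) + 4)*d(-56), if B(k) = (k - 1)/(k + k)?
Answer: -108976/3 ≈ -36325.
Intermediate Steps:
B(k) = (-1 + k)/(2*k) (B(k) = (-1 + k)/((2*k)) = (-1 + k)*(1/(2*k)) = (-1 + k)/(2*k))
((B(6) + (s(-2) + 3)*(4 - 12)) + 4)*d(-56) = (((½)*(-1 + 6)/6 + (-1 + 3)*(4 - 12)) + 4)*(-56)² = (((½)*(⅙)*5 + 2*(-8)) + 4)*3136 = ((5/12 - 16) + 4)*3136 = (-187/12 + 4)*3136 = -139/12*3136 = -108976/3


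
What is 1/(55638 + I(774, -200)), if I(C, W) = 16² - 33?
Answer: 1/55861 ≈ 1.7902e-5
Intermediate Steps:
I(C, W) = 223 (I(C, W) = 256 - 33 = 223)
1/(55638 + I(774, -200)) = 1/(55638 + 223) = 1/55861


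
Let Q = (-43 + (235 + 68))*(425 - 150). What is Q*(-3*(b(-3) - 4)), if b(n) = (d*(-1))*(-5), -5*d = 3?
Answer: 1501500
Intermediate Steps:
d = -3/5 (d = -1/5*3 = -3/5 ≈ -0.60000)
b(n) = -3 (b(n) = -3/5*(-1)*(-5) = (3/5)*(-5) = -3)
Q = 71500 (Q = (-43 + 303)*275 = 260*275 = 71500)
Q*(-3*(b(-3) - 4)) = 71500*(-3*(-3 - 4)) = 71500*(-3*(-7)) = 71500*21 = 1501500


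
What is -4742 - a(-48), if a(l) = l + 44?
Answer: -4738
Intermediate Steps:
a(l) = 44 + l
-4742 - a(-48) = -4742 - (44 - 48) = -4742 - 1*(-4) = -4742 + 4 = -4738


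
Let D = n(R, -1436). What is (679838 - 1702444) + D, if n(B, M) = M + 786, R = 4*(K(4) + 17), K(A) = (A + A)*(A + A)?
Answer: -1023256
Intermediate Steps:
K(A) = 4*A² (K(A) = (2*A)*(2*A) = 4*A²)
R = 324 (R = 4*(4*4² + 17) = 4*(4*16 + 17) = 4*(64 + 17) = 4*81 = 324)
n(B, M) = 786 + M
D = -650 (D = 786 - 1436 = -650)
(679838 - 1702444) + D = (679838 - 1702444) - 650 = -1022606 - 650 = -1023256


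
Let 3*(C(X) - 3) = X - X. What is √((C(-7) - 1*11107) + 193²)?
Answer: 3*√2905 ≈ 161.69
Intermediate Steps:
C(X) = 3 (C(X) = 3 + (X - X)/3 = 3 + (⅓)*0 = 3 + 0 = 3)
√((C(-7) - 1*11107) + 193²) = √((3 - 1*11107) + 193²) = √((3 - 11107) + 37249) = √(-11104 + 37249) = √26145 = 3*√2905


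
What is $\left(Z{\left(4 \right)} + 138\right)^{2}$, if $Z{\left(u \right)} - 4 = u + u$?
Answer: $22500$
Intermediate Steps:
$Z{\left(u \right)} = 4 + 2 u$ ($Z{\left(u \right)} = 4 + \left(u + u\right) = 4 + 2 u$)
$\left(Z{\left(4 \right)} + 138\right)^{2} = \left(\left(4 + 2 \cdot 4\right) + 138\right)^{2} = \left(\left(4 + 8\right) + 138\right)^{2} = \left(12 + 138\right)^{2} = 150^{2} = 22500$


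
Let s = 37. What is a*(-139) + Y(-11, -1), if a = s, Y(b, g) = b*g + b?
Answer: -5143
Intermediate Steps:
Y(b, g) = b + b*g
a = 37
a*(-139) + Y(-11, -1) = 37*(-139) - 11*(1 - 1) = -5143 - 11*0 = -5143 + 0 = -5143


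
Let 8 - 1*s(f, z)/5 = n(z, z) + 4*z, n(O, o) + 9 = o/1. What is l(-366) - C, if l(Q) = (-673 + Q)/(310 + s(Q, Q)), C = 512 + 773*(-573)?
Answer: 4222869226/9545 ≈ 4.4242e+5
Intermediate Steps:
n(O, o) = -9 + o (n(O, o) = -9 + o/1 = -9 + o*1 = -9 + o)
C = -442417 (C = 512 - 442929 = -442417)
s(f, z) = 85 - 25*z (s(f, z) = 40 - 5*((-9 + z) + 4*z) = 40 - 5*(-9 + 5*z) = 40 + (45 - 25*z) = 85 - 25*z)
l(Q) = (-673 + Q)/(395 - 25*Q) (l(Q) = (-673 + Q)/(310 + (85 - 25*Q)) = (-673 + Q)/(395 - 25*Q))
l(-366) - C = (673 - 1*(-366))/(5*(-79 + 5*(-366))) - 1*(-442417) = (673 + 366)/(5*(-79 - 1830)) + 442417 = (1/5)*1039/(-1909) + 442417 = (1/5)*(-1/1909)*1039 + 442417 = -1039/9545 + 442417 = 4222869226/9545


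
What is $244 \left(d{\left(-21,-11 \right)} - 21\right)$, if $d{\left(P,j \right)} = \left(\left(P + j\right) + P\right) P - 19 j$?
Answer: $317444$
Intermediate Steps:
$d{\left(P,j \right)} = - 19 j + P \left(j + 2 P\right)$ ($d{\left(P,j \right)} = \left(j + 2 P\right) P - 19 j = P \left(j + 2 P\right) - 19 j = - 19 j + P \left(j + 2 P\right)$)
$244 \left(d{\left(-21,-11 \right)} - 21\right) = 244 \left(\left(\left(-19\right) \left(-11\right) + 2 \left(-21\right)^{2} - -231\right) - 21\right) = 244 \left(\left(209 + 2 \cdot 441 + 231\right) - 21\right) = 244 \left(\left(209 + 882 + 231\right) - 21\right) = 244 \left(1322 - 21\right) = 244 \cdot 1301 = 317444$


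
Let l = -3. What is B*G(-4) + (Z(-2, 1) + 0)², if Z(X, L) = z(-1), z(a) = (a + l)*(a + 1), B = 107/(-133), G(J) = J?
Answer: 428/133 ≈ 3.2180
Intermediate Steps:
B = -107/133 (B = 107*(-1/133) = -107/133 ≈ -0.80451)
z(a) = (1 + a)*(-3 + a) (z(a) = (a - 3)*(a + 1) = (-3 + a)*(1 + a) = (1 + a)*(-3 + a))
Z(X, L) = 0 (Z(X, L) = -3 + (-1)² - 2*(-1) = -3 + 1 + 2 = 0)
B*G(-4) + (Z(-2, 1) + 0)² = -107/133*(-4) + (0 + 0)² = 428/133 + 0² = 428/133 + 0 = 428/133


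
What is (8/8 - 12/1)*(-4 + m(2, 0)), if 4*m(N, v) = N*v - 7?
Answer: 253/4 ≈ 63.250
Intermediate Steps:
m(N, v) = -7/4 + N*v/4 (m(N, v) = (N*v - 7)/4 = (-7 + N*v)/4 = -7/4 + N*v/4)
(8/8 - 12/1)*(-4 + m(2, 0)) = (8/8 - 12/1)*(-4 + (-7/4 + (¼)*2*0)) = (8*(⅛) - 12*1)*(-4 + (-7/4 + 0)) = (1 - 12)*(-4 - 7/4) = -11*(-23/4) = 253/4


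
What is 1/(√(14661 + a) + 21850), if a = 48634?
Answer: 4370/95471841 - √63295/477359205 ≈ 4.5246e-5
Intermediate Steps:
1/(√(14661 + a) + 21850) = 1/(√(14661 + 48634) + 21850) = 1/(√63295 + 21850) = 1/(21850 + √63295)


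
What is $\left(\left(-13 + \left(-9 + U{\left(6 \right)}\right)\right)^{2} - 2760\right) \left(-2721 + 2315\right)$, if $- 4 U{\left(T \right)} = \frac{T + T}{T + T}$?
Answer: $\frac{7356517}{8} \approx 9.1957 \cdot 10^{5}$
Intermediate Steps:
$U{\left(T \right)} = - \frac{1}{4}$ ($U{\left(T \right)} = - \frac{\left(T + T\right) \frac{1}{T + T}}{4} = - \frac{2 T \frac{1}{2 T}}{4} = \left(- \frac{1}{4}\right) 1 = - \frac{1}{4}$)
$\left(\left(-13 + \left(-9 + U{\left(6 \right)}\right)\right)^{2} - 2760\right) \left(-2721 + 2315\right) = \left(\left(-13 - \frac{37}{4}\right)^{2} - 2760\right) \left(-2721 + 2315\right) = \left(\left(-13 - \frac{37}{4}\right)^{2} - 2760\right) \left(-406\right) = \left(\left(- \frac{89}{4}\right)^{2} - 2760\right) \left(-406\right) = \left(\frac{7921}{16} - 2760\right) \left(-406\right) = \left(- \frac{36239}{16}\right) \left(-406\right) = \frac{7356517}{8}$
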